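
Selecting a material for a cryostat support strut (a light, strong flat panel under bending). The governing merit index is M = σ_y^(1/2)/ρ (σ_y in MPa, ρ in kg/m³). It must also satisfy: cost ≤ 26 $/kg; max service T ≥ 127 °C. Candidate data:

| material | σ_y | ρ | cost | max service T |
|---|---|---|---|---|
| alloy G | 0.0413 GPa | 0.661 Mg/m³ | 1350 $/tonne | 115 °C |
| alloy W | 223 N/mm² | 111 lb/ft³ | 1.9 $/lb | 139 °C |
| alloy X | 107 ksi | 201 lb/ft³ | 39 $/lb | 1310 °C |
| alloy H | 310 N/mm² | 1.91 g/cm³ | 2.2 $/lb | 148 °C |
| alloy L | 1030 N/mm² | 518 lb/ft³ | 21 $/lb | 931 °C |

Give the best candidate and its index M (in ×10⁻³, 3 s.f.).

Screen on constraints: cost ≤ 26 $/kg; max service T ≥ 127 °C. Survivors: alloy W, alloy H.
Putting every candidate on a common basis:
  alloy W: σ_y = 223.0 MPa, ρ = 1778 kg/m³
  alloy H: σ_y = 310.0 MPa, ρ = 1910 kg/m³
  alloy H: M = 9.22×10⁻³
  alloy W: M = 8.40×10⁻³
Alloy H ranks first.

alloy H, M = 9.22×10⁻³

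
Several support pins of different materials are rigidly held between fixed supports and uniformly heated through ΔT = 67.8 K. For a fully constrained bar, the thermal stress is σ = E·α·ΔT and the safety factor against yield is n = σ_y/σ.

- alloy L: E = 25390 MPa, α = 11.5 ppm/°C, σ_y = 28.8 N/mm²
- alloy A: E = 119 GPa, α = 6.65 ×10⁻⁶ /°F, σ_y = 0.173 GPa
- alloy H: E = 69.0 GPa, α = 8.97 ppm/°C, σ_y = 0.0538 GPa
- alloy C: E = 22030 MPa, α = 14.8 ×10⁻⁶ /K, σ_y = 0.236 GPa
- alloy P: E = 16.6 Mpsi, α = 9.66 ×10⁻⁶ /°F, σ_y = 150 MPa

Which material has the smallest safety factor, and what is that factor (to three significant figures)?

With everything in SI (GPa, ×10⁻⁶/K, MPa):
  alloy L: E = 25.39, α = 11.5, σ_y = 28.80 → σ = 19.8 MPa, n = 1.45
  alloy A: E = 119.0, α = 12.0, σ_y = 173.0 → σ = 96.6 MPa, n = 1.79
  alloy H: E = 69.00, α = 8.97, σ_y = 53.80 → σ = 42.0 MPa, n = 1.28
  alloy C: E = 22.03, α = 14.8, σ_y = 236.0 → σ = 22.1 MPa, n = 10.7
  alloy P: E = 114.5, α = 17.4, σ_y = 150.0 → σ = 135 MPa, n = 1.11
The minimum is alloy P at n = 1.11.

alloy P, n = 1.11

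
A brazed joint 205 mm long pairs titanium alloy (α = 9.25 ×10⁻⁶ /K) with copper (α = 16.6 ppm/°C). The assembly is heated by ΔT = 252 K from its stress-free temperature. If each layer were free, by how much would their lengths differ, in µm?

380 µm

Δα = |9.25 − 16.6|×10⁻⁶/K = 7.35×10⁻⁶/K.
ΔL_mismatch = Δα·L·ΔT = 7.35×10⁻⁶ × 205.0 mm × 252.0 K = 380 µm.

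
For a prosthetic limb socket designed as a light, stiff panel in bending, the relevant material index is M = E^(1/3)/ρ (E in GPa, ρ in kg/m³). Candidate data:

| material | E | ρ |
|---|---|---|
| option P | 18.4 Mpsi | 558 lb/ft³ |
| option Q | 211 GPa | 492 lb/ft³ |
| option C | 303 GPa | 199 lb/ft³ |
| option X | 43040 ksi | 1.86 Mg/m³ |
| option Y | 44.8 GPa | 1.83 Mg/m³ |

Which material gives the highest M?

option X

Putting every candidate on a common basis:
  option P: E = 126.9 GPa, ρ = 8938 kg/m³
  option Q: E = 211.0 GPa, ρ = 7881 kg/m³
  option C: E = 303.0 GPa, ρ = 3188 kg/m³
  option X: E = 296.8 GPa, ρ = 1860 kg/m³
  option Y: E = 44.80 GPa, ρ = 1830 kg/m³
  option X: M = 3.59×10⁻³
  option C: M = 2.11×10⁻³
  option Y: M = 1.94×10⁻³
  option Q: M = 0.755×10⁻³
  option P: M = 0.562×10⁻³
Option X ranks first.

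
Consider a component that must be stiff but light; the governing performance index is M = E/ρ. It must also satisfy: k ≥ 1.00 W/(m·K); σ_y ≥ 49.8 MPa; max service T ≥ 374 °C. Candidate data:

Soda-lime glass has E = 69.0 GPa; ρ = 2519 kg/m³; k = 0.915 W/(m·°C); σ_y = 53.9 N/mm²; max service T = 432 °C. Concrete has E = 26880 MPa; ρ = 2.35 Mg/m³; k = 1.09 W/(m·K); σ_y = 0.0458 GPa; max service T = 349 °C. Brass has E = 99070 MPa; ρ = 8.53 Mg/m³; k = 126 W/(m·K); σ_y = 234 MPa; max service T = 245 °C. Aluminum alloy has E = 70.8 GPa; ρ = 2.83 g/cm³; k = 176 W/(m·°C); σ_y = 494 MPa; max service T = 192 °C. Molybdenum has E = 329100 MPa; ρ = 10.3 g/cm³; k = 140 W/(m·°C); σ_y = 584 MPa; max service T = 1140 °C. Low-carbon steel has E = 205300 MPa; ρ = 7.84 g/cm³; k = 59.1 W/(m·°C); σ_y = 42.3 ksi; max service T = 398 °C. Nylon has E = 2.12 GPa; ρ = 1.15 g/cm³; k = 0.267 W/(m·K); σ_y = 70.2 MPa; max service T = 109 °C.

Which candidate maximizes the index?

Screen on constraints: k ≥ 1.00 W/(m·K); σ_y ≥ 49.8 MPa; max service T ≥ 374 °C. Survivors: molybdenum, low-carbon steel.
Convert each candidate to consistent units, then evaluate M:
  molybdenum: E = 329.1 GPa, ρ = 10300 kg/m³
  low-carbon steel: E = 205.3 GPa, ρ = 7840 kg/m³
  molybdenum: M = 32.0 MN·m/kg
  low-carbon steel: M = 26.2 MN·m/kg
Molybdenum ranks first.

molybdenum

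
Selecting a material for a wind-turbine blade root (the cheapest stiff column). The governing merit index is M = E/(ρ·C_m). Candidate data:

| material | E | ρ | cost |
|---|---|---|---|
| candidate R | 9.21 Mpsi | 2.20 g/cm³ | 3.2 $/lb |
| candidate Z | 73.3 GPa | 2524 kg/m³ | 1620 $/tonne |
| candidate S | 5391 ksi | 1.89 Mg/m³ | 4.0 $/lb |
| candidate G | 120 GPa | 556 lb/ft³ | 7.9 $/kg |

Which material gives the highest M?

Normalizing units and computing the index:
  candidate R: E = 63.50 GPa, ρ = 2200 kg/m³, cost = 7.055 $/kg
  candidate Z: E = 73.30 GPa, ρ = 2524 kg/m³, cost = 1.620 $/kg
  candidate S: E = 37.17 GPa, ρ = 1890 kg/m³, cost = 8.818 $/kg
  candidate G: E = 120.0 GPa, ρ = 8906 kg/m³, cost = 7.900 $/kg
  candidate Z: M = 17.9 MN·m per $
  candidate R: M = 4.09 MN·m per $
  candidate S: M = 2.23 MN·m per $
  candidate G: M = 1.71 MN·m per $
Highest index: candidate Z.

candidate Z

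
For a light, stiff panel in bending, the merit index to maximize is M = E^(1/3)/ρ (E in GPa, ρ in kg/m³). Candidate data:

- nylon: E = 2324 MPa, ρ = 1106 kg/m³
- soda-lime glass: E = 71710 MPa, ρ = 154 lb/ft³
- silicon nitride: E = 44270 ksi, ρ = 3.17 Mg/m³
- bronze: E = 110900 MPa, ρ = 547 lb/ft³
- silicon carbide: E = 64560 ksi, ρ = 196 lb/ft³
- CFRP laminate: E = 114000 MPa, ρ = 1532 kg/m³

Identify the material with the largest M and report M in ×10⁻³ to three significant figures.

CFRP laminate, M = 3.17×10⁻³

Putting every candidate on a common basis:
  nylon: E = 2.324 GPa, ρ = 1106 kg/m³
  soda-lime glass: E = 71.71 GPa, ρ = 2467 kg/m³
  silicon nitride: E = 305.2 GPa, ρ = 3170 kg/m³
  bronze: E = 110.9 GPa, ρ = 8762 kg/m³
  silicon carbide: E = 445.1 GPa, ρ = 3140 kg/m³
  CFRP laminate: E = 114.0 GPa, ρ = 1532 kg/m³
  CFRP laminate: M = 3.17×10⁻³
  silicon carbide: M = 2.43×10⁻³
  silicon nitride: M = 2.12×10⁻³
  soda-lime glass: M = 1.68×10⁻³
  nylon: M = 1.20×10⁻³
  bronze: M = 0.548×10⁻³
CFRP laminate ranks first.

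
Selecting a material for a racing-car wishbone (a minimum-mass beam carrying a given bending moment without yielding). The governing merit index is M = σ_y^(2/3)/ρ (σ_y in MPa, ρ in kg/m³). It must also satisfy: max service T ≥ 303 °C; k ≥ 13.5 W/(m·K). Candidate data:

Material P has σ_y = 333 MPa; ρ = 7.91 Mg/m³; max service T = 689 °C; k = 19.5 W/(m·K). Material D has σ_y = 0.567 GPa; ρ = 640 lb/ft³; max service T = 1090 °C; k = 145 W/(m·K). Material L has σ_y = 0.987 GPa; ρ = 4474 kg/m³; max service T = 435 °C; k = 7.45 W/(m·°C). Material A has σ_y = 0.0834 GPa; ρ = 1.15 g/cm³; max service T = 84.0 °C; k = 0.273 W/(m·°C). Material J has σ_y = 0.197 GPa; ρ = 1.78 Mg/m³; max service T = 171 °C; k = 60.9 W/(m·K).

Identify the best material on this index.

material D

Screen on constraints: max service T ≥ 303 °C; k ≥ 13.5 W/(m·K). Survivors: material P, material D.
Convert each candidate to consistent units, then evaluate M:
  material P: σ_y = 333.0 MPa, ρ = 7910 kg/m³
  material D: σ_y = 567.0 MPa, ρ = 10250 kg/m³
  material D: M = 6.68×10⁻³
  material P: M = 6.07×10⁻³
The maximum is for material D.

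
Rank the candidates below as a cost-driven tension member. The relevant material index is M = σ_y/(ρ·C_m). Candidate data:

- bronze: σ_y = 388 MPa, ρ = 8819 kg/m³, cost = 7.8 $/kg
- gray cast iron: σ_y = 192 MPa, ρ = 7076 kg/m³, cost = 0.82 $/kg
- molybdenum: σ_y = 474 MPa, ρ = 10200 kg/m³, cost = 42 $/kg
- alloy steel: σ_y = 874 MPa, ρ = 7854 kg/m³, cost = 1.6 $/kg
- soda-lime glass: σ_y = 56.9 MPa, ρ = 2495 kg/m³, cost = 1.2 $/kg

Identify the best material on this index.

alloy steel

Per-candidate index values:
  alloy steel: M = 69.6 kN·m per $
  gray cast iron: M = 33.1 kN·m per $
  soda-lime glass: M = 19.0 kN·m per $
  bronze: M = 5.64 kN·m per $
  molybdenum: M = 1.11 kN·m per $
The maximum is for alloy steel.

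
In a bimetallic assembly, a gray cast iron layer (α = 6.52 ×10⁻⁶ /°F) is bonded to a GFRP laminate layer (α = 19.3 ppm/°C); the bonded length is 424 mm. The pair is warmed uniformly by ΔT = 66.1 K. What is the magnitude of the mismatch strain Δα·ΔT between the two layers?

gray cast iron: α = 6.52×10⁻⁶/°F × 9/5 = 11.7×10⁻⁶/K.
Δα = |11.7 − 19.3|×10⁻⁶/K = 7.56×10⁻⁶/K.
Mismatch strain = Δα·ΔT = 7.56×10⁻⁶ × 66.1 = 5.00×10⁻⁴.

5.00×10⁻⁴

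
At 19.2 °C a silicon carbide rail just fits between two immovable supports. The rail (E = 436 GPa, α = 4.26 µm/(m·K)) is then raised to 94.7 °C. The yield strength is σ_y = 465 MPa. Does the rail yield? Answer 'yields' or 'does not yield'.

ΔT = 75.50 K. Constrained thermal stress σ = E·α·ΔT = 436.0×10³ MPa × 4.26×10⁻⁶ × 75.50 = 140 MPa (compressive).
Compare to σ_y = 465 MPa: σ < σ_y, so it does not yield.

does not yield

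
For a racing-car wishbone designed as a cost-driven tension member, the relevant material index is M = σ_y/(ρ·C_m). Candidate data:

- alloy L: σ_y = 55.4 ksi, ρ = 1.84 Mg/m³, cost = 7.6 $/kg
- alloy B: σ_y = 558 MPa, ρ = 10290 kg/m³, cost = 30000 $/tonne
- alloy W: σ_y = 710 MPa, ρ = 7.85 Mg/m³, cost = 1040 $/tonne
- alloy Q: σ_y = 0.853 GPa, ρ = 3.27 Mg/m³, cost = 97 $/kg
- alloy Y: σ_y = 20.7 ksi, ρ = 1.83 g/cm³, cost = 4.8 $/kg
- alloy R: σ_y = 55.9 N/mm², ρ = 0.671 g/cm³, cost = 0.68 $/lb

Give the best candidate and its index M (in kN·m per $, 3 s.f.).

Putting every candidate on a common basis:
  alloy L: σ_y = 382.0 MPa, ρ = 1840 kg/m³, cost = 7.600 $/kg
  alloy B: σ_y = 558.0 MPa, ρ = 10290 kg/m³, cost = 30.00 $/kg
  alloy W: σ_y = 710.0 MPa, ρ = 7850 kg/m³, cost = 1.040 $/kg
  alloy Q: σ_y = 853.0 MPa, ρ = 3270 kg/m³, cost = 97.00 $/kg
  alloy Y: σ_y = 142.7 MPa, ρ = 1830 kg/m³, cost = 4.800 $/kg
  alloy R: σ_y = 55.90 MPa, ρ = 671.0 kg/m³, cost = 1.499 $/kg
  alloy W: M = 87.0 kN·m per $
  alloy R: M = 55.6 kN·m per $
  alloy L: M = 27.3 kN·m per $
  alloy Y: M = 16.2 kN·m per $
  alloy Q: M = 2.69 kN·m per $
  alloy B: M = 1.81 kN·m per $
Alloy W ranks first.

alloy W, M = 87.0 kN·m per $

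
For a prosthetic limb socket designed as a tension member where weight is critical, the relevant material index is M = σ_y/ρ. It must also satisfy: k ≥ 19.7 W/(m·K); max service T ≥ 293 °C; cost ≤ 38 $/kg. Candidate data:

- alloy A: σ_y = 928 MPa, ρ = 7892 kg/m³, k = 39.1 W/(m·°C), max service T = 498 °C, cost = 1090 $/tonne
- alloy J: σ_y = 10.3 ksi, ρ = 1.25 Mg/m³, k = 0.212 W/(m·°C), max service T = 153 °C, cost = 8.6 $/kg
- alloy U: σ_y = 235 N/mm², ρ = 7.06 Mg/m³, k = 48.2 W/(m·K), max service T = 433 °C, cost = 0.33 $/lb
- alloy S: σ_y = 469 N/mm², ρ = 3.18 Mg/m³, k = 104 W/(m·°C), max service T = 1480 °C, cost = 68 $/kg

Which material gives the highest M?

alloy A

Screen on constraints: k ≥ 19.7 W/(m·K); max service T ≥ 293 °C; cost ≤ 38 $/kg. Survivors: alloy A, alloy U.
Normalizing units and computing the index:
  alloy A: σ_y = 928.0 MPa, ρ = 7892 kg/m³
  alloy U: σ_y = 235.0 MPa, ρ = 7060 kg/m³
  alloy A: M = 118 kN·m/kg
  alloy U: M = 33.3 kN·m/kg
Alloy A has the largest M.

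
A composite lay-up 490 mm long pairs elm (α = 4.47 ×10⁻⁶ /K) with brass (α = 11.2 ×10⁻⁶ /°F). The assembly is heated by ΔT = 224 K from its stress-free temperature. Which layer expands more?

brass

brass: α = 11.2×10⁻⁶/°F × 9/5 = 20.2×10⁻⁶/K.
α(elm) = 4.47×10⁻⁶/K vs α(brass) = 20.2×10⁻⁶/K.
Higher α expands more for the same ΔT: brass.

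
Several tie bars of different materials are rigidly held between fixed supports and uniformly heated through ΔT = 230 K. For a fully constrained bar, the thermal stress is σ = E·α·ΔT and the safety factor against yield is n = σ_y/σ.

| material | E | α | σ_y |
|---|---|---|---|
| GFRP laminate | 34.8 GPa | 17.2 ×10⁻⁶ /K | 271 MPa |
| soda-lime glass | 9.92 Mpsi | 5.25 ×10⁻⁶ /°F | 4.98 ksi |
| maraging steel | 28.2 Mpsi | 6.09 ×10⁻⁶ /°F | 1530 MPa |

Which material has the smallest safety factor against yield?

Per material, after unit conversion:
  GFRP laminate: E = 34.80, α = 17.2, σ_y = 271.0 → σ = 138 MPa, n = 1.97
  soda-lime glass: E = 68.40, α = 9.45, σ_y = 34.34 → σ = 149 MPa, n = 0.231
  maraging steel: E = 194.4, α = 11.0, σ_y = 1530 → σ = 490 MPa, n = 3.12
Soda-lime glass has the lowest safety factor, n = 0.231.

soda-lime glass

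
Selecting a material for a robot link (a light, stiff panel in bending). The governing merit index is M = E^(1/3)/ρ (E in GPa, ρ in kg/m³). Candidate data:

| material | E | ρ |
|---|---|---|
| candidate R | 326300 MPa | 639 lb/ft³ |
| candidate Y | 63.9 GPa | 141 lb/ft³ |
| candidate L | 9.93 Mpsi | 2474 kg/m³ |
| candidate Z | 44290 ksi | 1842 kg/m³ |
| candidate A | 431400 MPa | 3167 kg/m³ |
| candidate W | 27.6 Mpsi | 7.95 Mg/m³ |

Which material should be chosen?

Putting every candidate on a common basis:
  candidate R: E = 326.3 GPa, ρ = 10240 kg/m³
  candidate Y: E = 63.90 GPa, ρ = 2259 kg/m³
  candidate L: E = 68.46 GPa, ρ = 2474 kg/m³
  candidate Z: E = 305.4 GPa, ρ = 1842 kg/m³
  candidate A: E = 431.4 GPa, ρ = 3167 kg/m³
  candidate W: E = 190.3 GPa, ρ = 7950 kg/m³
  candidate Z: M = 3.66×10⁻³
  candidate A: M = 2.39×10⁻³
  candidate Y: M = 1.77×10⁻³
  candidate L: M = 1.65×10⁻³
  candidate W: M = 0.724×10⁻³
  candidate R: M = 0.673×10⁻³
The maximum is for candidate Z.

candidate Z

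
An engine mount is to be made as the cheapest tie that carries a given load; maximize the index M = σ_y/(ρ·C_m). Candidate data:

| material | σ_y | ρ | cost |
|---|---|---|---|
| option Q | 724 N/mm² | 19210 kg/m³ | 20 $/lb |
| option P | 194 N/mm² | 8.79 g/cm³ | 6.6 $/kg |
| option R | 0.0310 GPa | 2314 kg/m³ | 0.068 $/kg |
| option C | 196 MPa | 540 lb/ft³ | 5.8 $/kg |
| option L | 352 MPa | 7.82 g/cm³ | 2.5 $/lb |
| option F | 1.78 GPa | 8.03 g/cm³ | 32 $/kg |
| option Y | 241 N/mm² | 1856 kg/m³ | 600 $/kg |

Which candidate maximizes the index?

In SI units:
  option Q: σ_y = 724.0 MPa, ρ = 19210 kg/m³, cost = 44.09 $/kg
  option P: σ_y = 194.0 MPa, ρ = 8790 kg/m³, cost = 6.600 $/kg
  option R: σ_y = 31.00 MPa, ρ = 2314 kg/m³, cost = 0.06800 $/kg
  option C: σ_y = 196.0 MPa, ρ = 8650 kg/m³, cost = 5.800 $/kg
  option L: σ_y = 352.0 MPa, ρ = 7820 kg/m³, cost = 5.511 $/kg
  option F: σ_y = 1780 MPa, ρ = 8030 kg/m³, cost = 32.00 $/kg
  option Y: σ_y = 241.0 MPa, ρ = 1856 kg/m³, cost = 600.0 $/kg
  option R: M = 197 kN·m per $
  option L: M = 8.17 kN·m per $
  option F: M = 6.93 kN·m per $
  option C: M = 3.91 kN·m per $
  option P: M = 3.34 kN·m per $
  option Q: M = 0.855 kN·m per $
  option Y: M = 0.216 kN·m per $
Option R ranks first.

option R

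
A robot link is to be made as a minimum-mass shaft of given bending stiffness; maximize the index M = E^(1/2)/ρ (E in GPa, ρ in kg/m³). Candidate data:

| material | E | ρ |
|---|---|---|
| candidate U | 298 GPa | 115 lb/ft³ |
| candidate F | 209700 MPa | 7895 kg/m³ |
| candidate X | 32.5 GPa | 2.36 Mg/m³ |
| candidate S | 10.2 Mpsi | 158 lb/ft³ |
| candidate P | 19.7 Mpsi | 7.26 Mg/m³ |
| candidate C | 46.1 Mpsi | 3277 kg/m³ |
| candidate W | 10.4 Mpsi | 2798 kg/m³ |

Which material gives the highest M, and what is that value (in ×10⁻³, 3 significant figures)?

candidate U, M = 9.37×10⁻³

After converting to SI:
  candidate U: E = 298.0 GPa, ρ = 1842 kg/m³
  candidate F: E = 209.7 GPa, ρ = 7895 kg/m³
  candidate X: E = 32.50 GPa, ρ = 2360 kg/m³
  candidate S: E = 70.33 GPa, ρ = 2531 kg/m³
  candidate P: E = 135.8 GPa, ρ = 7260 kg/m³
  candidate C: E = 317.8 GPa, ρ = 3277 kg/m³
  candidate W: E = 71.71 GPa, ρ = 2798 kg/m³
  candidate U: M = 9.37×10⁻³
  candidate C: M = 5.44×10⁻³
  candidate S: M = 3.31×10⁻³
  candidate W: M = 3.03×10⁻³
  candidate X: M = 2.42×10⁻³
  candidate F: M = 1.83×10⁻³
  candidate P: M = 1.61×10⁻³
Candidate U has the largest M.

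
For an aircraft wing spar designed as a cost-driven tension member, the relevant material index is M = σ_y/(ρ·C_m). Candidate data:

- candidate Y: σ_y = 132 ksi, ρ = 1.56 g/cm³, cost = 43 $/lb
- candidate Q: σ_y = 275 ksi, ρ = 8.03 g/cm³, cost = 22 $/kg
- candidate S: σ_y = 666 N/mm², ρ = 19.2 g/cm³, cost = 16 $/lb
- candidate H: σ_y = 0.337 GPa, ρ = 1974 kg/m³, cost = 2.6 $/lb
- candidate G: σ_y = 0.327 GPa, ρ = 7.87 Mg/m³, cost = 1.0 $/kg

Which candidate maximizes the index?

In SI units:
  candidate Y: σ_y = 910.1 MPa, ρ = 1560 kg/m³, cost = 94.80 $/kg
  candidate Q: σ_y = 1896 MPa, ρ = 8030 kg/m³, cost = 22.00 $/kg
  candidate S: σ_y = 666.0 MPa, ρ = 19200 kg/m³, cost = 35.27 $/kg
  candidate H: σ_y = 337.0 MPa, ρ = 1974 kg/m³, cost = 5.732 $/kg
  candidate G: σ_y = 327.0 MPa, ρ = 7870 kg/m³, cost = 1.000 $/kg
  candidate G: M = 41.6 kN·m per $
  candidate H: M = 29.8 kN·m per $
  candidate Q: M = 10.7 kN·m per $
  candidate Y: M = 6.15 kN·m per $
  candidate S: M = 0.983 kN·m per $
Highest index: candidate G.

candidate G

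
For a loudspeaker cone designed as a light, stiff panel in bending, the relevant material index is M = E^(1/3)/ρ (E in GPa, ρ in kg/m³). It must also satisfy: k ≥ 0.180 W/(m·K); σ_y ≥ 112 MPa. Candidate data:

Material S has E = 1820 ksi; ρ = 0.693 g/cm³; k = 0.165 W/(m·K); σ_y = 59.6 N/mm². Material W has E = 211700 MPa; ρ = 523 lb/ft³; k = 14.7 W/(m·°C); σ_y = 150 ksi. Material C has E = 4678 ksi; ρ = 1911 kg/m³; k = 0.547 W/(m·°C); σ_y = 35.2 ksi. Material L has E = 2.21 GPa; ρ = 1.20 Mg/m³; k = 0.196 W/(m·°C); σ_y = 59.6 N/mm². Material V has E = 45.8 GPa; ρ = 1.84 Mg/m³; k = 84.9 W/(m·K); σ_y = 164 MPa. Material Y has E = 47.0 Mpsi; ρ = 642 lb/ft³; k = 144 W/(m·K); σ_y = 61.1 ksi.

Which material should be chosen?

material V

Screen on constraints: k ≥ 0.180 W/(m·K); σ_y ≥ 112 MPa. Survivors: material W, material C, material V, material Y.
In SI units:
  material W: E = 211.7 GPa, ρ = 8378 kg/m³
  material C: E = 32.25 GPa, ρ = 1911 kg/m³
  material V: E = 45.80 GPa, ρ = 1840 kg/m³
  material Y: E = 324.1 GPa, ρ = 10280 kg/m³
  material V: M = 1.94×10⁻³
  material C: M = 1.67×10⁻³
  material W: M = 0.711×10⁻³
  material Y: M = 0.668×10⁻³
The maximum is for material V.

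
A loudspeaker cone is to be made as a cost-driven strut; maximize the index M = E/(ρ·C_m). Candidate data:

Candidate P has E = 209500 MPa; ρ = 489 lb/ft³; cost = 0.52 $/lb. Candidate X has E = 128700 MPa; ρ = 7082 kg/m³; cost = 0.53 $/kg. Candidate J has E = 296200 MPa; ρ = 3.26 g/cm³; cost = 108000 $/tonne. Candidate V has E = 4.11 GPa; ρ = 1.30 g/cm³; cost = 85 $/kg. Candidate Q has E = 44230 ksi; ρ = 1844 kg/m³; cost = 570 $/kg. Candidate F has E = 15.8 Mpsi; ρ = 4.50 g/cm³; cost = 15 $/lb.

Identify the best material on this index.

candidate X

Convert each candidate to consistent units, then evaluate M:
  candidate P: E = 209.5 GPa, ρ = 7833 kg/m³, cost = 1.146 $/kg
  candidate X: E = 128.7 GPa, ρ = 7082 kg/m³, cost = 0.5300 $/kg
  candidate J: E = 296.2 GPa, ρ = 3260 kg/m³, cost = 108.0 $/kg
  candidate V: E = 4.110 GPa, ρ = 1300 kg/m³, cost = 85.00 $/kg
  candidate Q: E = 305.0 GPa, ρ = 1844 kg/m³, cost = 570.0 $/kg
  candidate F: E = 108.9 GPa, ρ = 4500 kg/m³, cost = 33.07 $/kg
  candidate X: M = 34.3 MN·m per $
  candidate P: M = 23.3 MN·m per $
  candidate J: M = 0.841 MN·m per $
  candidate F: M = 0.732 MN·m per $
  candidate Q: M = 0.290 MN·m per $
  candidate V: M = 0.0372 MN·m per $
Candidate X ranks first.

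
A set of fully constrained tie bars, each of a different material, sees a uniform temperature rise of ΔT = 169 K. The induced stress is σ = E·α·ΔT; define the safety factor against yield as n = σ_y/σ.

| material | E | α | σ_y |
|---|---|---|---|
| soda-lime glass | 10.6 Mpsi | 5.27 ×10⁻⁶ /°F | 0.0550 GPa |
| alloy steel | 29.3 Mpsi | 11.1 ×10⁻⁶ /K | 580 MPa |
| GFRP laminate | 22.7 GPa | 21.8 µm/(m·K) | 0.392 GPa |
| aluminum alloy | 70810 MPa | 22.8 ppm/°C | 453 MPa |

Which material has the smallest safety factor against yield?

Per material, after unit conversion:
  soda-lime glass: E = 73.08, α = 9.49, σ_y = 55.00 → σ = 117 MPa, n = 0.469
  alloy steel: E = 202.0, α = 11.1, σ_y = 580.0 → σ = 379 MPa, n = 1.53
  GFRP laminate: E = 22.70, α = 21.8, σ_y = 392.0 → σ = 83.6 MPa, n = 4.69
  aluminum alloy: E = 70.81, α = 22.8, σ_y = 453.0 → σ = 273 MPa, n = 1.66
Soda-lime glass has the lowest safety factor, n = 0.469.

soda-lime glass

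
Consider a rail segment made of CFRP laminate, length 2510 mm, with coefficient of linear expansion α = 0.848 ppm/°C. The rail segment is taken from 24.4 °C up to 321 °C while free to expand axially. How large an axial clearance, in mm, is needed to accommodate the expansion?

ΔT = 321 − 24.4 = 296.6 K.
ΔL = α·L₀·ΔT = 0.848×10⁻⁶ × 2510 mm × 296.6 K = 0.631 mm.

0.631 mm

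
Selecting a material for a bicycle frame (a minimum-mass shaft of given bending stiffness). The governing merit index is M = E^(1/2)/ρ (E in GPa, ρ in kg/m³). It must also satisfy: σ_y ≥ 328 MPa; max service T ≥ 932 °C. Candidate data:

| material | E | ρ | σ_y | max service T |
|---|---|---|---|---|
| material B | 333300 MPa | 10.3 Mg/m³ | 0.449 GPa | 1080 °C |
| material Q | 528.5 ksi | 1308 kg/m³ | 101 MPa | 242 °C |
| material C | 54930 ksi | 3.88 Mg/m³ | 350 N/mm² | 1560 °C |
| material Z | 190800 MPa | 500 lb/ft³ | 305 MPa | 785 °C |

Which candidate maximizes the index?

material C

Screen on constraints: σ_y ≥ 328 MPa; max service T ≥ 932 °C. Survivors: material B, material C.
Normalizing units and computing the index:
  material B: E = 333.3 GPa, ρ = 10300 kg/m³
  material C: E = 378.7 GPa, ρ = 3880 kg/m³
  material C: M = 5.02×10⁻³
  material B: M = 1.77×10⁻³
The maximum is for material C.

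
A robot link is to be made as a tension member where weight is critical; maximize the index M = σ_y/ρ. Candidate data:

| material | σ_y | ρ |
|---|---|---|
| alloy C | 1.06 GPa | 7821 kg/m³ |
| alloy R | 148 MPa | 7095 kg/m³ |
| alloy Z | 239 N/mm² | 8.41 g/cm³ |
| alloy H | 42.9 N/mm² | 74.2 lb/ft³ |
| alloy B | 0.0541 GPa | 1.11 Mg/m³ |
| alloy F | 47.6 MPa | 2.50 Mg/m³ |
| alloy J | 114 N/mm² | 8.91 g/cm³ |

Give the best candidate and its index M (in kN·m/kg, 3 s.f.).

After converting to SI:
  alloy C: σ_y = 1060 MPa, ρ = 7821 kg/m³
  alloy R: σ_y = 148.0 MPa, ρ = 7095 kg/m³
  alloy Z: σ_y = 239.0 MPa, ρ = 8410 kg/m³
  alloy H: σ_y = 42.90 MPa, ρ = 1189 kg/m³
  alloy B: σ_y = 54.10 MPa, ρ = 1110 kg/m³
  alloy F: σ_y = 47.60 MPa, ρ = 2500 kg/m³
  alloy J: σ_y = 114.0 MPa, ρ = 8910 kg/m³
  alloy C: M = 136 kN·m/kg
  alloy B: M = 48.7 kN·m/kg
  alloy H: M = 36.1 kN·m/kg
  alloy Z: M = 28.4 kN·m/kg
  alloy R: M = 20.9 kN·m/kg
  alloy F: M = 19.0 kN·m/kg
  alloy J: M = 12.8 kN·m/kg
Alloy C ranks first.

alloy C, M = 136 kN·m/kg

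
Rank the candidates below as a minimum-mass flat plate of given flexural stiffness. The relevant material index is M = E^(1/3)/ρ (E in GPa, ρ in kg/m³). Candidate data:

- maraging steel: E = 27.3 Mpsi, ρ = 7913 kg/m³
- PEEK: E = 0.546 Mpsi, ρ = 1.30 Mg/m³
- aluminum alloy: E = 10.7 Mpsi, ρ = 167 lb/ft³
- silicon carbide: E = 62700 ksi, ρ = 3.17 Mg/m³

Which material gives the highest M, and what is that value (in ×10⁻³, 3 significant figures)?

In SI units:
  maraging steel: E = 188.2 GPa, ρ = 7913 kg/m³
  PEEK: E = 3.765 GPa, ρ = 1300 kg/m³
  aluminum alloy: E = 73.77 GPa, ρ = 2675 kg/m³
  silicon carbide: E = 432.3 GPa, ρ = 3170 kg/m³
  silicon carbide: M = 2.39×10⁻³
  aluminum alloy: M = 1.57×10⁻³
  PEEK: M = 1.20×10⁻³
  maraging steel: M = 0.724×10⁻³
Highest index: silicon carbide.

silicon carbide, M = 2.39×10⁻³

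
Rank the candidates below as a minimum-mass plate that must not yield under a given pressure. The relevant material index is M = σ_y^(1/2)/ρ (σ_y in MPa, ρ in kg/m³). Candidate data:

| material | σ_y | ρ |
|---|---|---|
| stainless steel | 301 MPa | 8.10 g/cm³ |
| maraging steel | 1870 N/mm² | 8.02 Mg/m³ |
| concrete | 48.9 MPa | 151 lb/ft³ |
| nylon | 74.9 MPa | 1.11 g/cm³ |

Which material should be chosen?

Putting every candidate on a common basis:
  stainless steel: σ_y = 301.0 MPa, ρ = 8100 kg/m³
  maraging steel: σ_y = 1870 MPa, ρ = 8020 kg/m³
  concrete: σ_y = 48.90 MPa, ρ = 2419 kg/m³
  nylon: σ_y = 74.90 MPa, ρ = 1110 kg/m³
  nylon: M = 7.80×10⁻³
  maraging steel: M = 5.39×10⁻³
  concrete: M = 2.89×10⁻³
  stainless steel: M = 2.14×10⁻³
Highest index: nylon.

nylon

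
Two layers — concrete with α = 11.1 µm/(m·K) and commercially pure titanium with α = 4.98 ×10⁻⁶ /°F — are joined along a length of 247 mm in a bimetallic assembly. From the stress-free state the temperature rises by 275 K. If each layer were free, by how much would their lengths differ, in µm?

commercially pure titanium: α = 4.98×10⁻⁶/°F × 9/5 = 8.96×10⁻⁶/K.
Δα = |11.1 − 8.96|×10⁻⁶/K = 2.14×10⁻⁶/K.
ΔL_mismatch = Δα·L·ΔT = 2.14×10⁻⁶ × 247.0 mm × 275.0 K = 145 µm.

145 µm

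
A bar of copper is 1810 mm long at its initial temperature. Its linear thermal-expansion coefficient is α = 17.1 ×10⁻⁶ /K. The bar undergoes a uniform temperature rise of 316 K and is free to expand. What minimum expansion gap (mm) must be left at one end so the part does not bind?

ΔL = α·L₀·ΔT = 17.1×10⁻⁶ × 1810 mm × 316.0 K = 9.78 mm.

9.78 mm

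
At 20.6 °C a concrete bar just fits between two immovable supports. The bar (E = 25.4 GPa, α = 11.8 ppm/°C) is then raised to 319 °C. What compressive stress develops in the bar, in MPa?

89.4 MPa

ΔT = 298.4 K. Constrained thermal stress σ = E·α·ΔT = 25.40×10³ MPa × 11.8×10⁻⁶ × 298.4 = 89.4 MPa (compressive).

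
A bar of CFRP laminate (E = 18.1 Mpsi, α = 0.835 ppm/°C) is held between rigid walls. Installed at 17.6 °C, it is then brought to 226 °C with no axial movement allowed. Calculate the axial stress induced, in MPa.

E = 18.1 Mpsi = 124.8 GPa.
ΔT = 208.4 K. Constrained thermal stress σ = E·α·ΔT = 124.8×10³ MPa × 0.835×10⁻⁶ × 208.4 = 21.7 MPa (compressive).

21.7 MPa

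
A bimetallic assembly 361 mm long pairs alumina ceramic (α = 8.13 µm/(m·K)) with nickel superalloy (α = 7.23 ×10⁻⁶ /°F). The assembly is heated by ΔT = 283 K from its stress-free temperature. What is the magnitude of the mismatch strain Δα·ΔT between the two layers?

1.38×10⁻³

nickel superalloy: α = 7.23×10⁻⁶/°F × 9/5 = 13.0×10⁻⁶/K.
Δα = |8.13 − 13.0|×10⁻⁶/K = 4.88×10⁻⁶/K.
Mismatch strain = Δα·ΔT = 4.88×10⁻⁶ × 283.0 = 1.38×10⁻³.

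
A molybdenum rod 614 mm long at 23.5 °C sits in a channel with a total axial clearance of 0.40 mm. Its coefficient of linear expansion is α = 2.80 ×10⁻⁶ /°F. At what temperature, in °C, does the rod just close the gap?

153 °C

α = 2.80×10⁻⁶/°F × 9/5 = 5.04×10⁻⁶/K.
α·L₀·ΔT = 0.4 mm ⇒ ΔT = 0.4 / (5.04×10⁻⁶ × 614.0) = 129.3 K.
T = 23.5 + 129.3 = 152.8 °C.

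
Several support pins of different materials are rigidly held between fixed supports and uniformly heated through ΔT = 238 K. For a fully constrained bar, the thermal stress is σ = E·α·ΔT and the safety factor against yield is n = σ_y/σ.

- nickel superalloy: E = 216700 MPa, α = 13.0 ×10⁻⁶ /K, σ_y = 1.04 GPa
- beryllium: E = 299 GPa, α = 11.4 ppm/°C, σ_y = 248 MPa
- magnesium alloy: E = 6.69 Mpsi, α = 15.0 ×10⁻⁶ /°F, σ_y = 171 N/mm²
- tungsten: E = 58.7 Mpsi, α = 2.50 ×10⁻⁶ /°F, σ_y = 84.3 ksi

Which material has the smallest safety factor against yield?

In consistent units (E in GPa, α in ×10⁻⁶/K, σ_y in MPa):
  nickel superalloy: E = 216.7, α = 13.0, σ_y = 1040 → σ = 670 MPa, n = 1.55
  beryllium: E = 299.0, α = 11.4, σ_y = 248.0 → σ = 811 MPa, n = 0.306
  magnesium alloy: E = 46.13, α = 27.0, σ_y = 171.0 → σ = 296 MPa, n = 0.577
  tungsten: E = 404.7, α = 4.50, σ_y = 581.2 → σ = 433 MPa, n = 1.34
The minimum is beryllium at n = 0.306.

beryllium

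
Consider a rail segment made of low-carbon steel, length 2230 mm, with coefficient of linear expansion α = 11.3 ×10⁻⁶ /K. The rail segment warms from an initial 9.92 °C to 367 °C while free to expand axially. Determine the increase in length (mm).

ΔT = 367 − 9.92 = 357.1 K.
ΔL = α·L₀·ΔT = 11.3×10⁻⁶ × 2230 mm × 357.1 K = 9.00 mm.

9.00 mm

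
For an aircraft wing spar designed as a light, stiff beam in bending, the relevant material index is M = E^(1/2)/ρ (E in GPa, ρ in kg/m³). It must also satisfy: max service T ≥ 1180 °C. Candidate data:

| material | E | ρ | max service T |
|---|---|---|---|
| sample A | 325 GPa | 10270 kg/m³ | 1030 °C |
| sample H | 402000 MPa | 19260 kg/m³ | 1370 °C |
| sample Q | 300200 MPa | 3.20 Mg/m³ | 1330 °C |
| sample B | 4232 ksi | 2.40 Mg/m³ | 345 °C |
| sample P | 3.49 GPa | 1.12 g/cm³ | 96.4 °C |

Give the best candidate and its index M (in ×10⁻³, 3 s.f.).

sample Q, M = 5.41×10⁻³

Screen on constraints: max service T ≥ 1180 °C. Survivors: sample H, sample Q.
Putting every candidate on a common basis:
  sample H: E = 402.0 GPa, ρ = 19260 kg/m³
  sample Q: E = 300.2 GPa, ρ = 3200 kg/m³
  sample Q: M = 5.41×10⁻³
  sample H: M = 1.04×10⁻³
The maximum is for sample Q.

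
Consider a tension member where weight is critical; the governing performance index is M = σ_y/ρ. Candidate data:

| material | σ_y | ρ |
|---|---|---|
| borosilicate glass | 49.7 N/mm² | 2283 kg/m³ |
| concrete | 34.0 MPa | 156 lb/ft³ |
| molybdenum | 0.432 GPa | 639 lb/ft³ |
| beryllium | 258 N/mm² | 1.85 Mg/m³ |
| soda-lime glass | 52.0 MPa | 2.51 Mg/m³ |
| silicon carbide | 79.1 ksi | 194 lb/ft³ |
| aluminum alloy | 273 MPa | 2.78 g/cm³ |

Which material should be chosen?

After converting to SI:
  borosilicate glass: σ_y = 49.70 MPa, ρ = 2283 kg/m³
  concrete: σ_y = 34.00 MPa, ρ = 2499 kg/m³
  molybdenum: σ_y = 432.0 MPa, ρ = 10240 kg/m³
  beryllium: σ_y = 258.0 MPa, ρ = 1850 kg/m³
  soda-lime glass: σ_y = 52.00 MPa, ρ = 2510 kg/m³
  silicon carbide: σ_y = 545.4 MPa, ρ = 3108 kg/m³
  aluminum alloy: σ_y = 273.0 MPa, ρ = 2780 kg/m³
  silicon carbide: M = 175 kN·m/kg
  beryllium: M = 139 kN·m/kg
  aluminum alloy: M = 98.2 kN·m/kg
  molybdenum: M = 42.2 kN·m/kg
  borosilicate glass: M = 21.8 kN·m/kg
  soda-lime glass: M = 20.7 kN·m/kg
  concrete: M = 13.6 kN·m/kg
Silicon carbide ranks first.

silicon carbide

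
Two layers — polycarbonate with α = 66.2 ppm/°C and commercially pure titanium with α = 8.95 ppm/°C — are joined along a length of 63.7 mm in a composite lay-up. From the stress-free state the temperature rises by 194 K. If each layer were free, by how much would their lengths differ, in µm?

Δα = |66.2 − 8.95|×10⁻⁶/K = 57.2×10⁻⁶/K.
ΔL_mismatch = Δα·L·ΔT = 57.2×10⁻⁶ × 63.7 mm × 194.0 K = 707 µm.

707 µm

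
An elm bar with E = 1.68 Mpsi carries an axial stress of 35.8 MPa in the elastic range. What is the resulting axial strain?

E = 1.68 Mpsi = 11.58 GPa = 11580 MPa.
ε = σ/E = 35.8 / 11580 = 3.09×10⁻³.

3.09×10⁻³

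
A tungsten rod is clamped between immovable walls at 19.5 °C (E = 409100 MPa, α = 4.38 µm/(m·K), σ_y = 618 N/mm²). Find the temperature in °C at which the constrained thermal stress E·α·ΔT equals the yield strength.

E = 409100 MPa = 409.1 GPa.
σ_y = 618 N/mm² = 618.0 MPa.
E·α·ΔT = 618.0 MPa ⇒ ΔT = 618.0 / (409.1×10³ × 4.38×10⁻⁶) = 344.9 K.
T = 19.5 + 344.9 = 364.4 °C.

364 °C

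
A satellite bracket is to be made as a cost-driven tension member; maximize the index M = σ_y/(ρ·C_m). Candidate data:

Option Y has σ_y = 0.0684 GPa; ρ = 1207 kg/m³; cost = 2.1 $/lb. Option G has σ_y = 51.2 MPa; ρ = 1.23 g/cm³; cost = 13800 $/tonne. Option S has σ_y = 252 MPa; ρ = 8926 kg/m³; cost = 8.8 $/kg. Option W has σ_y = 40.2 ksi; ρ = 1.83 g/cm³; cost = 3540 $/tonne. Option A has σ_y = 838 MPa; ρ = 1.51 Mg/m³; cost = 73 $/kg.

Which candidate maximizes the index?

option W

Normalizing units and computing the index:
  option Y: σ_y = 68.40 MPa, ρ = 1207 kg/m³, cost = 4.630 $/kg
  option G: σ_y = 51.20 MPa, ρ = 1230 kg/m³, cost = 13.80 $/kg
  option S: σ_y = 252.0 MPa, ρ = 8926 kg/m³, cost = 8.800 $/kg
  option W: σ_y = 277.2 MPa, ρ = 1830 kg/m³, cost = 3.540 $/kg
  option A: σ_y = 838.0 MPa, ρ = 1510 kg/m³, cost = 73.00 $/kg
  option W: M = 42.8 kN·m per $
  option Y: M = 12.2 kN·m per $
  option A: M = 7.60 kN·m per $
  option S: M = 3.21 kN·m per $
  option G: M = 3.02 kN·m per $
Option W ranks first.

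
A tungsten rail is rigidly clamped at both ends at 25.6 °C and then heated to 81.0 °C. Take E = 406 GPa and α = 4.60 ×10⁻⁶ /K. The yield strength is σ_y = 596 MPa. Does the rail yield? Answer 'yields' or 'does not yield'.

ΔT = 55.40 K. Constrained thermal stress σ = E·α·ΔT = 406.0×10³ MPa × 4.60×10⁻⁶ × 55.40 = 103 MPa (compressive).
Compare to σ_y = 596 MPa: σ < σ_y, so it does not yield.

does not yield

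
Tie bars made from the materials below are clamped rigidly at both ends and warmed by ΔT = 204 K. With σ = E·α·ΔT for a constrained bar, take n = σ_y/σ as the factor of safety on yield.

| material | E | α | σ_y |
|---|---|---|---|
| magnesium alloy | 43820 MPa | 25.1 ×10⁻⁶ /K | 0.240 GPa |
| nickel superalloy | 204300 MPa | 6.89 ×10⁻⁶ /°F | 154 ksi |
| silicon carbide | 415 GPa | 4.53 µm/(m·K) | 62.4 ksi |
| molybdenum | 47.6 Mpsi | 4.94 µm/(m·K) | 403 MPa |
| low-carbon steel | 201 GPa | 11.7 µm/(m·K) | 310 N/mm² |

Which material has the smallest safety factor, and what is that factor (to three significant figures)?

low-carbon steel, n = 0.646

In consistent units (E in GPa, α in ×10⁻⁶/K, σ_y in MPa):
  magnesium alloy: E = 43.82, α = 25.1, σ_y = 240.0 → σ = 224 MPa, n = 1.07
  nickel superalloy: E = 204.3, α = 12.4, σ_y = 1062 → σ = 517 MPa, n = 2.05
  silicon carbide: E = 415.0, α = 4.53, σ_y = 430.2 → σ = 384 MPa, n = 1.12
  molybdenum: E = 328.2, α = 4.94, σ_y = 403.0 → σ = 331 MPa, n = 1.22
  low-carbon steel: E = 201.0, α = 11.7, σ_y = 310.0 → σ = 480 MPa, n = 0.646
Low-carbon steel has the lowest safety factor, n = 0.646.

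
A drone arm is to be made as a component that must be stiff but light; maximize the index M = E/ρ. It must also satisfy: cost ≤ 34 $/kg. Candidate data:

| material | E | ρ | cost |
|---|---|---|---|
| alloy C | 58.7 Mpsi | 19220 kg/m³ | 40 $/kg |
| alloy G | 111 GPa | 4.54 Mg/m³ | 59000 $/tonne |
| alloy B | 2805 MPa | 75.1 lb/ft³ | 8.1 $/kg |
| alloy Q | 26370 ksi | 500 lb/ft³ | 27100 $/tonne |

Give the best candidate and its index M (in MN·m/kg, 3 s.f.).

Screen on constraints: cost ≤ 34 $/kg. Survivors: alloy B, alloy Q.
Putting every candidate on a common basis:
  alloy B: E = 2.805 GPa, ρ = 1203 kg/m³
  alloy Q: E = 181.8 GPa, ρ = 8009 kg/m³
  alloy Q: M = 22.7 MN·m/kg
  alloy B: M = 2.33 MN·m/kg
Highest index: alloy Q.

alloy Q, M = 22.7 MN·m/kg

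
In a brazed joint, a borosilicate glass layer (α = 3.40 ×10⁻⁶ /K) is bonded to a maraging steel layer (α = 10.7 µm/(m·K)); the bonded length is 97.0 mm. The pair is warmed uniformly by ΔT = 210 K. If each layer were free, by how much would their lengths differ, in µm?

149 µm

Δα = |3.40 − 10.7|×10⁻⁶/K = 7.30×10⁻⁶/K.
ΔL_mismatch = Δα·L·ΔT = 7.30×10⁻⁶ × 97.0 mm × 210.0 K = 149 µm.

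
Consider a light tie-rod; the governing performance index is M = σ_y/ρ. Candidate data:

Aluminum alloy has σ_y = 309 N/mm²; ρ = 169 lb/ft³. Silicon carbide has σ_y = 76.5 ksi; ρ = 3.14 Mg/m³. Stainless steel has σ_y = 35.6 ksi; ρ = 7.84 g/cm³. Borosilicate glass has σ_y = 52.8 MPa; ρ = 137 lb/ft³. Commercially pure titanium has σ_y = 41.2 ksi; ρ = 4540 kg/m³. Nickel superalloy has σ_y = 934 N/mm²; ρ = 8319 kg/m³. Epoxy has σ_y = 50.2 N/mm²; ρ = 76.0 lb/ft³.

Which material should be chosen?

Putting every candidate on a common basis:
  aluminum alloy: σ_y = 309.0 MPa, ρ = 2707 kg/m³
  silicon carbide: σ_y = 527.4 MPa, ρ = 3140 kg/m³
  stainless steel: σ_y = 245.5 MPa, ρ = 7840 kg/m³
  borosilicate glass: σ_y = 52.80 MPa, ρ = 2195 kg/m³
  commercially pure titanium: σ_y = 284.1 MPa, ρ = 4540 kg/m³
  nickel superalloy: σ_y = 934.0 MPa, ρ = 8319 kg/m³
  epoxy: σ_y = 50.20 MPa, ρ = 1217 kg/m³
  silicon carbide: M = 168 kN·m/kg
  aluminum alloy: M = 114 kN·m/kg
  nickel superalloy: M = 112 kN·m/kg
  commercially pure titanium: M = 62.6 kN·m/kg
  epoxy: M = 41.2 kN·m/kg
  stainless steel: M = 31.3 kN·m/kg
  borosilicate glass: M = 24.1 kN·m/kg
Highest index: silicon carbide.

silicon carbide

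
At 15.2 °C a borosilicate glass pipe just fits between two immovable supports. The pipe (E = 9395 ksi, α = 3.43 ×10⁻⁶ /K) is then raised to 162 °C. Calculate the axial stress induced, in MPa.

32.6 MPa

E = 9395 ksi = 64.78 GPa.
ΔT = 146.8 K. Constrained thermal stress σ = E·α·ΔT = 64.78×10³ MPa × 3.43×10⁻⁶ × 146.8 = 32.6 MPa (compressive).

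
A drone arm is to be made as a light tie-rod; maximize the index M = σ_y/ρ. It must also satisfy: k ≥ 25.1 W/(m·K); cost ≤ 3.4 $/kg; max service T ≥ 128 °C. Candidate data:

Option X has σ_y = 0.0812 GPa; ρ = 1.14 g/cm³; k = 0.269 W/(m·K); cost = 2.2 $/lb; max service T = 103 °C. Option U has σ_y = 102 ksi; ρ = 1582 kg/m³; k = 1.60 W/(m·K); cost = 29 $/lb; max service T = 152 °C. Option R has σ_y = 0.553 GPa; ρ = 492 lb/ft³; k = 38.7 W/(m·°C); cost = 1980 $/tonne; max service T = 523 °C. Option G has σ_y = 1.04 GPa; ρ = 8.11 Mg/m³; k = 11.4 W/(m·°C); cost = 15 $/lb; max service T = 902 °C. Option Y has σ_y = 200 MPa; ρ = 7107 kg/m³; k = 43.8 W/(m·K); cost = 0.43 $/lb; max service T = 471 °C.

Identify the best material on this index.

Screen on constraints: k ≥ 25.1 W/(m·K); cost ≤ 3.4 $/kg; max service T ≥ 128 °C. Survivors: option R, option Y.
Convert each candidate to consistent units, then evaluate M:
  option R: σ_y = 553.0 MPa, ρ = 7881 kg/m³
  option Y: σ_y = 200.0 MPa, ρ = 7107 kg/m³
  option R: M = 70.2 kN·m/kg
  option Y: M = 28.1 kN·m/kg
Option R has the largest M.

option R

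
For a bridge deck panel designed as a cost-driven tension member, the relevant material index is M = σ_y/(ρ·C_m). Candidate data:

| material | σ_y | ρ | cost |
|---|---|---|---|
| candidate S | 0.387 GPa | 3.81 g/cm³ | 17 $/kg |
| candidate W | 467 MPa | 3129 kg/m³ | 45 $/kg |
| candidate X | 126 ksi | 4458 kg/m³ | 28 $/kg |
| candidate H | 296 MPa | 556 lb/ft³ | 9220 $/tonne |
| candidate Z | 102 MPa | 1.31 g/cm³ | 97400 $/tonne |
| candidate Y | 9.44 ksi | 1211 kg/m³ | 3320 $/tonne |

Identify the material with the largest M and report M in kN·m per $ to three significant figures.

candidate Y, M = 16.2 kN·m per $

In SI units:
  candidate S: σ_y = 387.0 MPa, ρ = 3810 kg/m³, cost = 17.00 $/kg
  candidate W: σ_y = 467.0 MPa, ρ = 3129 kg/m³, cost = 45.00 $/kg
  candidate X: σ_y = 868.7 MPa, ρ = 4458 kg/m³, cost = 28.00 $/kg
  candidate H: σ_y = 296.0 MPa, ρ = 8906 kg/m³, cost = 9.220 $/kg
  candidate Z: σ_y = 102.0 MPa, ρ = 1310 kg/m³, cost = 97.40 $/kg
  candidate Y: σ_y = 65.09 MPa, ρ = 1211 kg/m³, cost = 3.320 $/kg
  candidate Y: M = 16.2 kN·m per $
  candidate X: M = 6.96 kN·m per $
  candidate S: M = 5.97 kN·m per $
  candidate H: M = 3.60 kN·m per $
  candidate W: M = 3.32 kN·m per $
  candidate Z: M = 0.799 kN·m per $
Candidate Y ranks first.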